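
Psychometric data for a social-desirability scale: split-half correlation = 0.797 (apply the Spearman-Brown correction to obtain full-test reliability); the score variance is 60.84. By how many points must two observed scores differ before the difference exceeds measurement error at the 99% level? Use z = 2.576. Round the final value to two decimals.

9.55

SD = √60.84 ≈ 7.8000
Full-length reliability (Spearman-Brown) = 2(0.797)/(1+0.797) ≈ 0.8870
SEM = 7.8000 × √(1 − 0.8870) = 7.8000 × √0.1130 ≈ 7.8000 × 0.3361 ≈ 2.6216
SE_diff = SEM × √2 ≈ 2.6216 × 1.4142 ≈ 3.7075
Smallest detectable difference = 2.576×3.7075 ≈ 9.5506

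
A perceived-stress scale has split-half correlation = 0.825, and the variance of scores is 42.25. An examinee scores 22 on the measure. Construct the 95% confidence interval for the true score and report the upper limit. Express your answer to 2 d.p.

25.95

SD = √42.25 ≃ 6.5000
r_full = 2·0.825 / (1 + 0.825) ≃ 0.9041
SEM = 6.5000 · √(1 − 0.9041) = 6.5000 · √0.0959 ≃ 6.5000 · 0.3097 ≃ 2.0128
Half-width = 1.96·2.0128 ≃ 3.9451
Upper bound: 22 + 3.9451 = 25.9451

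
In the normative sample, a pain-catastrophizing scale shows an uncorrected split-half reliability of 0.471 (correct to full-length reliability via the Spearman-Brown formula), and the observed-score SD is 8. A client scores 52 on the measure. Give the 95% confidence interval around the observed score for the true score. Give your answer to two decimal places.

[42.60, 61.40]

r_full = 2·0.471 / (1 + 0.471) ≈ 0.6404
SEM = 8.0000 × √(1 − 0.6404) = 8.0000 × √0.3596 ≈ 8.0000 × 0.5997 ≈ 4.7975
Margin = 1.96 × 4.7975 ≈ 9.4030
95% CI: 52 ± 9.4030 = [42.5970, 61.4030]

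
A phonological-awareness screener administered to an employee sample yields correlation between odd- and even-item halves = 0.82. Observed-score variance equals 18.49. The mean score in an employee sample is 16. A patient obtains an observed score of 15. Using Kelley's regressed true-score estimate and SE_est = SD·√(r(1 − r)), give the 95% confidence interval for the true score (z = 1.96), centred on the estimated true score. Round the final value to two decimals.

[12.58, 17.61]

SD = √18.49 ≃ 4.3000
r_full = 2·0.82 / (1 + 0.82) ≃ 0.9011
T̂ = r·X + (1 − r)·M = 0.9011*15 + 0.0989*16 = 13.5165 + 1.5824 ≃ 15.0989
SE_est = 4.3000*√(0.9011*0.0989) ≃ 1.2837
95% CI: 15.0989 ± 2.5160 ≃ (12.5829, 17.6149)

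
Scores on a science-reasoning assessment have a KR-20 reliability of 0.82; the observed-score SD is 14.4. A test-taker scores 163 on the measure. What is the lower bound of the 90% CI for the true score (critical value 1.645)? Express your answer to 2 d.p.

SEM = 14.400 * √(1 − 0.820) = 14.400 * √0.180 ≈ 14.400 * 0.424 ≈ 6.109
Half-width = 1.645*6.109 ≈ 10.050
Lower limit = 163 − 10.050 ≈ 152.950

152.95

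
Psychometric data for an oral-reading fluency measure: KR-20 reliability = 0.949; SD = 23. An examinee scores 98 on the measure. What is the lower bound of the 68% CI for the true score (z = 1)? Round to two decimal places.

92.81

SEM = 23.00000 × √(1 − 0.94900) = 23.00000 × √0.05100 ≃ 23.00000 × 0.22583 ≃ 5.19413
1 × SEM ≃ 5.19413
Lower bound: 98 − 5.19413 = 92.80587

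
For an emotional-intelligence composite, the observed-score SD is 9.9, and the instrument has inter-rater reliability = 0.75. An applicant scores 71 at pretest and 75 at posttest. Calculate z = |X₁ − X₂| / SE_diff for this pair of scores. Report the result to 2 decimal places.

0.57

SEM = 9.90000 × √(1 − 0.75000) = 9.90000 × √0.25000 ≈ 9.90000 × 0.50000 ≈ 4.95000
SE_diff = √2 × SEM ≈ 7.00036
z = |71 − 75| / 7.00036 = 4 / 7.00036 ≈ 0.57140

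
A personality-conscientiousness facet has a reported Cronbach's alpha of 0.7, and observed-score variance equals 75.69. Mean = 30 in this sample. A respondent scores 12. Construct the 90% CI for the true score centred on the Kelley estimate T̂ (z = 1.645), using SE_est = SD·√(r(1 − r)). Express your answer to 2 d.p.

[10.84, 23.96]

σ = 75.69^(1/2) = 8.7000
T̂ = r·X + (1 − r)·M = 0.7000·12 + 0.3000·30 = 8.4000 + 9.0000 ≈ 17.4000
SE_est = 8.7000·√[r(1 − r)] ≈ 3.9868
90% CI: 17.4000 ± 6.5584 ≈ (10.8416, 23.9584)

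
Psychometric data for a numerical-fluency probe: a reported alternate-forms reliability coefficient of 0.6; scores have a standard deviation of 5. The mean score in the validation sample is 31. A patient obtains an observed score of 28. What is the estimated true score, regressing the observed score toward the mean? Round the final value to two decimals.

29.20

Estimated true score = 0.600·28 + (1 − 0.600)·31 ≈ 29.200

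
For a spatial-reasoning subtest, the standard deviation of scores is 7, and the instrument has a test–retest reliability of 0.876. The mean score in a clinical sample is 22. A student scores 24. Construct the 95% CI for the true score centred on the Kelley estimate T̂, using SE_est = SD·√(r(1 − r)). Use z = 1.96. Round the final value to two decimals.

T̂ = r·X + (1 − r)·M = 0.876×24 + 0.124×22 = 21.024 + 2.728 ≈ 23.752
SE_est = 7.000×√(0.876×0.124) ≈ 2.307
CI = 23.752 ± 1.96 × 2.307 → [19.230, 28.274]

[19.23, 28.27]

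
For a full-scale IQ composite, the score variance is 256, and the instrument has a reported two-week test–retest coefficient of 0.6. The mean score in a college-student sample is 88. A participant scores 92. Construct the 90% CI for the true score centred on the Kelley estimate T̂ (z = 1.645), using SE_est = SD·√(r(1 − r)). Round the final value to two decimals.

SD = √256 = 16.00000
T̂ = r·X + (1 − r)·M = 0.60000×92 + 0.40000×88 = 55.20000 + 35.20000 ≈ 90.40000
SE_est = SD × √(r(1 − r)) = 16.00000 × √0.24000 ≈ 16.00000 × 0.48990 ≈ 7.83837
90% CI: 90.40000 ± 12.89411 ≈ (77.50589, 103.29411)

[77.51, 103.29]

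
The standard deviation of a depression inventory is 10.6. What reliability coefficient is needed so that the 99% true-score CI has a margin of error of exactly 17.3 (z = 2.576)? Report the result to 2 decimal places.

0.60

SEM needed = half-width / z = 17.3/2.576 ≈ 6.71584
r = 1 − (6.71584/10.6)² ≈ 1 − 0.40141 ≈ 0.59859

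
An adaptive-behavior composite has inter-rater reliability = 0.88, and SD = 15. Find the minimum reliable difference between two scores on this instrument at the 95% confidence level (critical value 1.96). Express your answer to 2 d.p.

SEM = 15.0000 · √(1 − 0.8800) = 15.0000 · √0.1200 ≈ 15.0000 · 0.3464 ≈ 5.1962
SE_diff = SEM · √2 ≈ 5.1962 · 1.4142 ≈ 7.3485
Minimum reliable difference = 1.96 · SE_diff ≈ 1.96 · 7.3485 ≈ 14.4030

14.40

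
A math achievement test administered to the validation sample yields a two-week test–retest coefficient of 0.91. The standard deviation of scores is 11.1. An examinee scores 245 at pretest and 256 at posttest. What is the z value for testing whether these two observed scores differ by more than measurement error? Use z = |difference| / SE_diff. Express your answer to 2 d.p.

The standard error of measurement is 11.1000×√(1 − 0.9100) ≃ 11.1000×0.3000 ≃ 3.3300.
Standard error of the difference = 3.3300·√2 ≃ 4.7093
z = 11 / 4.7093 ≃ 2.3358

2.34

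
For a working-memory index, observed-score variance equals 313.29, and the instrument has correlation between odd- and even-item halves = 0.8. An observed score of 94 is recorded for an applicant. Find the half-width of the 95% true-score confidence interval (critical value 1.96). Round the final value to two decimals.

σ = 313.29^(1/2) = 17.700
r_full = 2·0.8 / (1 + 0.8) ≈ 0.889
SEM = 17.700·√(1 − 0.889) ≈ 5.900
1.96 · SEM ≈ 11.564

11.56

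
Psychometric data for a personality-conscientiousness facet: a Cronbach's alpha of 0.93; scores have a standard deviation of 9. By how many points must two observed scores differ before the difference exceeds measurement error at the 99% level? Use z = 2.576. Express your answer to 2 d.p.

8.67

SEM = 9.0000 * √(1 − 0.9300) = 9.0000 * √0.0700 ≈ 9.0000 * 0.2646 ≈ 2.3812
SE_diff = SEM * √2 ≈ 2.3812 * 1.4142 ≈ 3.3675
Smallest detectable difference = 2.576*3.3675 ≈ 8.6747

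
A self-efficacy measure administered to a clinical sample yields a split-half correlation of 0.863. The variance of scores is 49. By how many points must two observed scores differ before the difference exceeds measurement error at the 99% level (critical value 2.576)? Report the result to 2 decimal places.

SD = √49 = 7.000
Spearman-Brown: r = 2(0.863) / (1 + 0.863) = 1.726 / 1.863 ≃ 0.926
SEM = 7.000 * √(1 − 0.926) = 7.000 * √0.074 ≃ 7.000 * 0.271 ≃ 1.898
SE_diff = √2 * SEM ≃ 2.685
Smallest detectable difference = 2.576*2.685 ≃ 6.915

6.92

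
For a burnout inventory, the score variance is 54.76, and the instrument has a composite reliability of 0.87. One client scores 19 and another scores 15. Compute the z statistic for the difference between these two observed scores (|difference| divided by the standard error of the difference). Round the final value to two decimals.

1.06

σ = 54.76^(1/2) = 7.400
SEM = 7.400 × √(1 − 0.870) = 7.400 × √0.130 ≃ 7.400 × 0.361 ≃ 2.668
SE_diff = √2 × SEM ≃ 3.773
z = |19 − 15| / 3.773 = 4 / 3.773 ≃ 1.060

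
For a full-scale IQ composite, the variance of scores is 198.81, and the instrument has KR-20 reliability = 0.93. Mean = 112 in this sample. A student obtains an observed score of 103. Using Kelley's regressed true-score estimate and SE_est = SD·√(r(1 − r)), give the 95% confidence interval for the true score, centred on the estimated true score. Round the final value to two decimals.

[96.58, 110.68]

SD = √198.81 = 14.100
Estimated true score = 0.930*103 + (1 − 0.930)*112 ≃ 103.630
SE_est = SD * √(r(1 − r)) = 14.100 * √0.065 ≃ 14.100 * 0.255 ≃ 3.598
CI = 103.630 ± 1.96 * 3.598 → [96.579, 110.681]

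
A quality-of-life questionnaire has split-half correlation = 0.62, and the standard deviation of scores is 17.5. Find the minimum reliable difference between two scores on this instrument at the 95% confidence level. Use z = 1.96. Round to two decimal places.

23.49

r_full = 2·0.62 / (1 + 0.62) ≈ 0.76543
The standard error of measurement is 17.50000·√(1 − 0.76543) ≈ 17.50000·0.48432 ≈ 8.47564.
SE_diff = SEM · √2 ≈ 8.47564 · 1.41421 ≈ 11.98636
Minimum reliable difference = 1.96 · SE_diff ≈ 1.96 · 11.98636 ≈ 23.49327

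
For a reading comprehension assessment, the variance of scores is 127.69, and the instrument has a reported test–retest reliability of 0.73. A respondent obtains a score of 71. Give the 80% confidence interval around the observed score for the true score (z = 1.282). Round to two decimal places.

σ = 127.69^(1/2) = 11.300
SEM = 11.300·√(1 − 0.730) ≈ 5.872
Margin = 1.282 · 5.872 ≈ 7.527
Interval: (63.473, 78.527)

[63.47, 78.53]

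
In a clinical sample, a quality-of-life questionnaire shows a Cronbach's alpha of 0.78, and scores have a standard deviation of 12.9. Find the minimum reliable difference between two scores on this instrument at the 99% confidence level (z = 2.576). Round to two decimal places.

SEM = 12.9000×√(1 − 0.7800) ≈ 6.0506
Standard error of the difference = 6.0506·√2 ≈ 8.5569
Minimum reliable difference = 2.576 × SE_diff ≈ 2.576 × 8.5569 ≈ 22.0426

22.04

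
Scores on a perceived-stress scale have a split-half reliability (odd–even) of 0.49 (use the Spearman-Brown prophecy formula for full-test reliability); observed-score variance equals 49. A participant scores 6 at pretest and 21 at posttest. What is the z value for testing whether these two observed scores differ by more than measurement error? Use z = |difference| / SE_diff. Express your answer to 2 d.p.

2.59

σ = 49^(1/2) = 7.0000
r_full = 2·0.49 / (1 + 0.49) ≈ 0.6577
SEM = 7.0000·√(1 − 0.6577) ≈ 4.0953
Standard error of the difference = 4.0953·√2 ≈ 5.7917
z = |6 − 21| / 5.7917 = 15 / 5.7917 ≈ 2.5899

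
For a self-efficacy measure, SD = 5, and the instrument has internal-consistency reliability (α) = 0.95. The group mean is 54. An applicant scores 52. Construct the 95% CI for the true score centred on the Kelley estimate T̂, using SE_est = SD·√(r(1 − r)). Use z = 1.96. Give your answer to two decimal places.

[49.96, 54.24]

Estimated true score = 0.950·52 + (1 − 0.950)·54 ≃ 52.100
SE_est = SD · √(r(1 − r)) = 5.000 · √0.048 ≃ 5.000 · 0.218 ≃ 1.090
CI = 52.100 ± 1.96 · 1.090 → [49.964, 54.236]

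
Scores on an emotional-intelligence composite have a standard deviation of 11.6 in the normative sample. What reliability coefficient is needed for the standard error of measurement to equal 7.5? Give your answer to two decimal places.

r = 1 − (SEM / SD)² = 1 − (7.500 / 11.6)² ≃ 1 − 0.418 ≃ 0.582

0.58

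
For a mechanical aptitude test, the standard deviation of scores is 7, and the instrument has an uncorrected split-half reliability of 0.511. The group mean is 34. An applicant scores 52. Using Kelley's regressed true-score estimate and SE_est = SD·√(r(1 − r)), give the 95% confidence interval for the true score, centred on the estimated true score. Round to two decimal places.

r_full = 2·0.511 / (1 + 0.511) ≈ 0.676
Estimated true score = 0.676*52 + (1 − 0.676)*34 ≈ 46.175
SE_est = SD * √(r(1 − r)) = 7.000 * √0.219 ≈ 7.000 * 0.468 ≈ 3.275
95% CI: 46.175 ± 6.419 ≈ (39.756, 52.594)

[39.76, 52.59]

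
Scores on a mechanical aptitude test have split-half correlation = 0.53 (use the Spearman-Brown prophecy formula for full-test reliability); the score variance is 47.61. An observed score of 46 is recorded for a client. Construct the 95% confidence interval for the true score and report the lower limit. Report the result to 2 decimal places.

σ = 47.61^(1/2) = 6.900
r_full = 2·0.53 / (1 + 0.53) ≃ 0.693
The standard error of measurement is 6.900*√(1 − 0.693) ≃ 6.900*0.554 ≃ 3.824.
Half-width = 1.96*3.824 ≃ 7.496
Lower limit = 46 − 7.496 ≃ 38.504

38.50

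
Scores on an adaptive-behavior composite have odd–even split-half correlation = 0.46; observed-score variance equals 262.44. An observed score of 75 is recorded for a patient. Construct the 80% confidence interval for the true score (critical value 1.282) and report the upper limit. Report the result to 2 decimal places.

SD = √262.44 ≃ 16.2000
Spearman-Brown: r = 2(0.46) / (1 + 0.46) = 0.9200 / 1.4600 ≃ 0.6301
The standard error of measurement is 16.2000*√(1 − 0.6301) ≃ 16.2000*0.6082 ≃ 9.8523.
1.282 * SEM ≃ 12.6306
Upper bound: 75 + 12.6306 = 87.6306

87.63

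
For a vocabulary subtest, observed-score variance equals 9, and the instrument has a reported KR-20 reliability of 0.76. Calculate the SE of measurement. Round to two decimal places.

σ = 9^(1/2) = 3.00000
The standard error of measurement is 3.00000·√(1 − 0.76000) ≈ 3.00000·0.48990 ≈ 1.46969.

1.47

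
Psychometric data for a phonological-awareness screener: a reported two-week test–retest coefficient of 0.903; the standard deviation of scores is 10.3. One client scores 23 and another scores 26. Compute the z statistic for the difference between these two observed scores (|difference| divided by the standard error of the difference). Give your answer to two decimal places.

The standard error of measurement is 10.3000*√(1 − 0.9030) ≃ 10.3000*0.3114 ≃ 3.2079.
Standard error of the difference = 3.2079·√2 ≃ 4.5367
z = 3 / 4.5367 ≃ 0.6613

0.66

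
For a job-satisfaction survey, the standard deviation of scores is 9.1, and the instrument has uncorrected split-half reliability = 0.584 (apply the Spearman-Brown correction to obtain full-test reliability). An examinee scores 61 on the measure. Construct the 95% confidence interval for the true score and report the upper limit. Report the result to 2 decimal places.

70.14

Spearman-Brown: r = 2(0.584) / (1 + 0.584) = 1.168 / 1.584 ≃ 0.737
SEM = 9.100×√(1 − 0.737) ≃ 4.663
Half-width = 1.96×4.663 ≃ 9.140
Upper limit = 61 + 9.140 ≃ 70.140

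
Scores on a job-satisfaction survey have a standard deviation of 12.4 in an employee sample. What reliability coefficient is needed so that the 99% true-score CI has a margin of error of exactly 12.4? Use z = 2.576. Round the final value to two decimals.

SEM needed = half-width / z = 12.4/2.576 ≈ 4.814
Required reliability = 1 − (SEM/SD)² = 1 − 0.151 ≈ 0.849

0.85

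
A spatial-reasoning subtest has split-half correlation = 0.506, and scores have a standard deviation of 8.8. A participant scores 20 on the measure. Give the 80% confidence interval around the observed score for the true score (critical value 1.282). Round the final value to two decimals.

r_full = 2·0.506 / (1 + 0.506) ≈ 0.6720
The standard error of measurement is 8.8000×√(1 − 0.6720) ≈ 8.8000×0.5727 ≈ 5.0400.
Margin = 1.282 × 5.0400 ≈ 6.4613
CI = 20 ± 6.4613 → [13.5387, 26.4613]

[13.54, 26.46]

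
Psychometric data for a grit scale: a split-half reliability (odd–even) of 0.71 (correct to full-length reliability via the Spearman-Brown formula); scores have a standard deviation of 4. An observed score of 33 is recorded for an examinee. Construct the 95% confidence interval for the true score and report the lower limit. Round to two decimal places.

Full-length reliability (Spearman-Brown) = 2(0.71)/(1+0.71) ≈ 0.830
SEM = 4.000 * √(1 − 0.830) = 4.000 * √0.170 ≈ 4.000 * 0.412 ≈ 1.647
Half-width = 1.96*1.647 ≈ 3.229
Lower limit = 33 − 3.229 ≈ 29.771

29.77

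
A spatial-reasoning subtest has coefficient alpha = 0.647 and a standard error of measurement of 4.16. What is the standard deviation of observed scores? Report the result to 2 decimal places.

7.00

SD = SEM / √(1 − r) = 4.16 / √0.353 ≈ 4.16 / 0.594 ≈ 7.002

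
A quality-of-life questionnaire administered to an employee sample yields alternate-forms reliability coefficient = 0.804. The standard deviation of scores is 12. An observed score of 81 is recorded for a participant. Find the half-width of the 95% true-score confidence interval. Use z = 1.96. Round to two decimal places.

10.41

SEM = 12.000 * √(1 − 0.804) = 12.000 * √0.196 ≈ 12.000 * 0.443 ≈ 5.313
Half-width = 1.96*5.313 ≈ 10.413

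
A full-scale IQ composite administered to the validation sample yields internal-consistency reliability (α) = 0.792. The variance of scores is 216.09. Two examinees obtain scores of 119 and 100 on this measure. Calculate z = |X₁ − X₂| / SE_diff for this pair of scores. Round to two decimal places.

2.00

SD = √216.09 ≈ 14.7000
The standard error of measurement is 14.7000×√(1 − 0.7920) ≈ 14.7000×0.4561 ≈ 6.7042.
SE_diff = SEM × √2 ≈ 6.7042 × 1.4142 ≈ 9.4812
z = |119 − 100| / 9.4812 = 19 / 9.4812 ≈ 2.0040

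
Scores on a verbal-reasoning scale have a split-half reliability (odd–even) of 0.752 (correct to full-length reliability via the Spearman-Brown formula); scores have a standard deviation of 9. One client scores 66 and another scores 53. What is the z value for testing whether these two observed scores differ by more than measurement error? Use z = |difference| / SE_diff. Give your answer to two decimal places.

r_full = 2·0.752 / (1 + 0.752) ≈ 0.85845
SEM = 9.00000 · √(1 − 0.85845) = 9.00000 · √0.14155 ≈ 9.00000 · 0.37623 ≈ 3.38611
SE_diff = √2 · SEM ≈ 4.78869
z = 13 / 4.78869 ≈ 2.71473

2.71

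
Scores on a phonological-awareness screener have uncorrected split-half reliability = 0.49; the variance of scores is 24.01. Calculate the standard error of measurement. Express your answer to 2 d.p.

SD = √24.01 ≃ 4.900
r_full = 2·0.49 / (1 + 0.49) ≃ 0.658
SEM = 4.900 · √(1 − 0.658) = 4.900 · √0.342 ≃ 4.900 · 0.585 ≃ 2.867

2.87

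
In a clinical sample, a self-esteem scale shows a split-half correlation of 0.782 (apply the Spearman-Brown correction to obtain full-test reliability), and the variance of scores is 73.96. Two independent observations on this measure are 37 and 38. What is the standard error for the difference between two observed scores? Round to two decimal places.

SD = √73.96 = 8.6000
Spearman-Brown: r = 2(0.782) / (1 + 0.782) = 1.5640 / 1.7820 ≈ 0.8777
The standard error of measurement is 8.6000*√(1 − 0.8777) ≈ 8.6000*0.3498 ≈ 3.0080.
Standard error of the difference = 3.0080·√2 ≈ 4.2539

4.25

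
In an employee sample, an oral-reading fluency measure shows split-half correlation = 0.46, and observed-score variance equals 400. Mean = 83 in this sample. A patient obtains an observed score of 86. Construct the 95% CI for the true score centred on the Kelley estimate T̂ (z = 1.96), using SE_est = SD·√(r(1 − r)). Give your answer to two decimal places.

σ = 400^(1/2) = 20.00000
Full-length reliability (Spearman-Brown) = 2(0.46)/(1+0.46) ≈ 0.63014
T̂ = 0.63014(86) + 0.36986(83) ≈ 84.89041
SE_est = SD · √(r(1 − r)) = 20.00000 · √0.23306 ≈ 20.00000 · 0.48277 ≈ 9.65535
CI = 84.89041 ± 1.96 · 9.65535 → [65.96593, 103.81489]

[65.97, 103.81]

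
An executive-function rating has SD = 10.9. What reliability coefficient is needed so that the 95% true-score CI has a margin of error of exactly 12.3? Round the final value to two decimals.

Required SEM = 12.3 / 1.96 ≃ 6.27551
r = 1 − (6.27551/10.9)² ≃ 1 − 0.33147 ≃ 0.66853

0.67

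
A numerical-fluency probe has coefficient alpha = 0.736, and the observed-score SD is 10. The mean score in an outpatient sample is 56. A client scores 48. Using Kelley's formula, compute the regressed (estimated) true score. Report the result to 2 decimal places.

50.11

T̂ = 0.736(48) + 0.264(56) ≈ 50.112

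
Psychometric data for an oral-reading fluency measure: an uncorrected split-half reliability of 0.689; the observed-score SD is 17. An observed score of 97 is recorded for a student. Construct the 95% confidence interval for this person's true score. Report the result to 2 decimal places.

r_full = 2·0.689 / (1 + 0.689) ≈ 0.816
SEM = 17.000×√(1 − 0.816) ≈ 7.295
Margin = 1.96 × 7.295 ≈ 14.298
95% CI: 97 ± 14.298 = [82.702, 111.298]

[82.70, 111.30]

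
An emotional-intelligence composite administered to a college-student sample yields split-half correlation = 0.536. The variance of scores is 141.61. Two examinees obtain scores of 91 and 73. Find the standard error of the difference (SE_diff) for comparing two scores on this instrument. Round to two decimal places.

9.25

SD = √141.61 ≃ 11.9000
Spearman-Brown: r = 2(0.536) / (1 + 0.536) = 1.0720 / 1.5360 ≃ 0.6979
SEM = 11.9000 · √(1 − 0.6979) = 11.9000 · √0.3021 ≃ 11.9000 · 0.5496 ≃ 6.5405
Standard error of the difference = 6.5405·√2 ≃ 9.2497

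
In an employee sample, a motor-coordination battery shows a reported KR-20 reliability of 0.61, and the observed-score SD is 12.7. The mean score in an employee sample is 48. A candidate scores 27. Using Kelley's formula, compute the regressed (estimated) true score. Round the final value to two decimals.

35.19

T̂ = r·X + (1 − r)·M = 0.610·27 + 0.390·48 = 16.470 + 18.720 ≈ 35.190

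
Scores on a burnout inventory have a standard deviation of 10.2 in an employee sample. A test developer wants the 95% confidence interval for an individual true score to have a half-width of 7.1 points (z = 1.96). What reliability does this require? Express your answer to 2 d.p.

SEM needed = half-width / z = 7.1/1.96 ≈ 3.6224
r = 1 − (SEM / SD)² = 1 − (3.6224 / 10.2)² ≈ 1 − 0.1261 ≈ 0.8739

0.87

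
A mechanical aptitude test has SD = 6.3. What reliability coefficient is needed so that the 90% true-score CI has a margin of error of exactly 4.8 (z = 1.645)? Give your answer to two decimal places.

0.79

Required SEM = 4.8 / 1.645 ≈ 2.918
r = 1 − (2.918/6.3)² ≈ 1 − 0.215 ≈ 0.785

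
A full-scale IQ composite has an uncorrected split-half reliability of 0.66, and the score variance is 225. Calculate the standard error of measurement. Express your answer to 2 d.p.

6.79

SD = √225 ≈ 15.0000
r_full = 2·0.66 / (1 + 0.66) ≈ 0.7952
SEM = 15.0000 · √(1 − 0.7952) = 15.0000 · √0.2048 ≈ 15.0000 · 0.4526 ≈ 6.7885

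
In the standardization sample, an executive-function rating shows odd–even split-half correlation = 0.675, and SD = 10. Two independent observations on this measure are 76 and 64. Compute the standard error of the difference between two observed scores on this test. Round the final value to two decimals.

Spearman-Brown: r = 2(0.675) / (1 + 0.675) = 1.3500 / 1.6750 ≈ 0.8060
SEM = 10.0000·√(1 − 0.8060) ≈ 4.4049
Standard error of the difference = 4.4049·√2 ≈ 6.2294

6.23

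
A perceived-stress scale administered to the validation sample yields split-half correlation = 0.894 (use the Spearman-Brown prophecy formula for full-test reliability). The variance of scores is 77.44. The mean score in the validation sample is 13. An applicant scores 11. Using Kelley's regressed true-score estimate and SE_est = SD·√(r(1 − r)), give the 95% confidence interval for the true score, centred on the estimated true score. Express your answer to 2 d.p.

[7.15, 15.08]

SD = √77.44 = 8.800
Full-length reliability (Spearman-Brown) = 2(0.894)/(1+0.894) ≈ 0.944
T̂ = r·X + (1 − r)·M = 0.944*11 + 0.056*13 = 10.384 + 0.728 ≈ 11.112
SE_est = SD * √(r(1 − r)) = 8.800 * √0.053 ≈ 8.800 * 0.230 ≈ 2.023
95% CI: 11.112 ± 3.965 ≈ (7.147, 15.076)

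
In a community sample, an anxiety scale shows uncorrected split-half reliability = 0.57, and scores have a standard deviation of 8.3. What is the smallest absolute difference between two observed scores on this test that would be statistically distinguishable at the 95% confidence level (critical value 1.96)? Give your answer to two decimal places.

r_full = 2·0.57 / (1 + 0.57) ≈ 0.726
The standard error of measurement is 8.300×√(1 − 0.726) ≈ 8.300×0.523 ≈ 4.344.
Standard error of the difference = 4.344·√2 ≈ 6.143
Smallest detectable difference = 1.96×6.143 ≈ 12.040

12.04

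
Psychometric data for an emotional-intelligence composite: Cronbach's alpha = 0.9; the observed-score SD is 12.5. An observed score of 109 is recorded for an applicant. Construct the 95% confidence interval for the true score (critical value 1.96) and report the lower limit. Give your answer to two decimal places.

SEM = 12.5000 × √(1 − 0.9000) = 12.5000 × √0.1000 ≈ 12.5000 × 0.3162 ≈ 3.9528
Margin = 1.96 × 3.9528 ≈ 7.7476
Lower limit = 109 − 7.7476 ≈ 101.2524

101.25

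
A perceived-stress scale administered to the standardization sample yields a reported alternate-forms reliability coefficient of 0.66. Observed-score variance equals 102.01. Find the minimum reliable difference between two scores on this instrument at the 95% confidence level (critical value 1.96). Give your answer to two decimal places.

16.32

SD = √102.01 ≈ 10.1000
SEM = 10.1000 × √(1 − 0.6600) = 10.1000 × √0.3400 ≈ 10.1000 × 0.5831 ≈ 5.8893
Standard error of the difference = 5.8893·√2 ≈ 8.3287
Smallest detectable difference = 1.96×8.3287 ≈ 16.3242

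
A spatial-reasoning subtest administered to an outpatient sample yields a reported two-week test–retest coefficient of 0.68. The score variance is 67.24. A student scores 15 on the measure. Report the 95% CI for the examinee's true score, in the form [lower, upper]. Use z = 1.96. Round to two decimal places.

[5.91, 24.09]

σ = 67.24^(1/2) = 8.200
The standard error of measurement is 8.200*√(1 − 0.680) ≈ 8.200*0.566 ≈ 4.639.
Margin = 1.96 * 4.639 ≈ 9.092
Interval: (5.908, 24.092)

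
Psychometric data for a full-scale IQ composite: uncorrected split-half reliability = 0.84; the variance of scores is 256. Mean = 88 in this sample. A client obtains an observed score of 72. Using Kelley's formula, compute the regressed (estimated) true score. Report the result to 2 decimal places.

Spearman-Brown: r = 2(0.84) / (1 + 0.84) = 1.68000 / 1.84000 ≈ 0.91304
T̂ = 0.91304(72) + 0.08696(88) ≈ 73.39130

73.39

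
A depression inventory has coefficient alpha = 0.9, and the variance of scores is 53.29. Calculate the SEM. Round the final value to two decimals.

SD = √53.29 = 7.300
SEM = 7.300 · √(1 − 0.900) = 7.300 · √0.100 ≈ 7.300 · 0.316 ≈ 2.308

2.31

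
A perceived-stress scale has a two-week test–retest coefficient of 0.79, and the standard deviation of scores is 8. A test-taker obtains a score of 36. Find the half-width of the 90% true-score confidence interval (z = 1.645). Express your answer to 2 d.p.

6.03

SEM = 8.000·√(1 − 0.790) ≃ 3.666
Half-width = 1.645·3.666 ≃ 6.031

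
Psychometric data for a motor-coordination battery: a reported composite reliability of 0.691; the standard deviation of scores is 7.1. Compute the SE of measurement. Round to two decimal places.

3.95

SEM = 7.1000×√(1 − 0.6910) ≈ 3.9467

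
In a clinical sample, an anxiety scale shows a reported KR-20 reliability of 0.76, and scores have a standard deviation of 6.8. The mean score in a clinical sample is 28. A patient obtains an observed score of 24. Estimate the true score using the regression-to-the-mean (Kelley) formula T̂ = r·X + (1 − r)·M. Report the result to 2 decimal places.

24.96

T̂ = 0.760(24) + 0.240(28) ≈ 24.960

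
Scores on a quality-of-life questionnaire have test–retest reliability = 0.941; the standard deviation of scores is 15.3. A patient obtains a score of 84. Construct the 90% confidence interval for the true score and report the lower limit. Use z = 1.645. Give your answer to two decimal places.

77.89

SEM = 15.30000*√(1 − 0.94100) ≈ 3.71636
Margin = 1.645 * 3.71636 ≈ 6.11341
Lower bound: 84 − 6.11341 = 77.88659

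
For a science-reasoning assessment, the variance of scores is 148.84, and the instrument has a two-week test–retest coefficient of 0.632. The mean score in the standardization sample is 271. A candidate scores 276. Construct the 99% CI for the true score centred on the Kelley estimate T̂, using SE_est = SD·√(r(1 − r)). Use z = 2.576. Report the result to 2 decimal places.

[259.00, 289.32]

σ = 148.84^(1/2) = 12.200
Estimated true score = 0.632·276 + (1 − 0.632)·271 ≈ 274.160
SE_est = SD · √(r(1 − r)) = 12.200 · √0.233 ≈ 12.200 · 0.482 ≈ 5.884
99% CI: 274.160 ± 15.156 ≈ (259.004, 289.316)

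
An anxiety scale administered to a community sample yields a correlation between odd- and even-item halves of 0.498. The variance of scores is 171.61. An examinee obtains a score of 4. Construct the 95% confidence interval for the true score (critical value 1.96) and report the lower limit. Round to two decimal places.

-10.86

SD = √171.61 = 13.100
r_full = 2·0.498 / (1 + 0.498) ≈ 0.665
SEM = 13.100*√(1 − 0.665) ≈ 7.583
Margin = 1.96 * 7.583 ≈ 14.864
Lower bound: 4 − 14.864 = -10.864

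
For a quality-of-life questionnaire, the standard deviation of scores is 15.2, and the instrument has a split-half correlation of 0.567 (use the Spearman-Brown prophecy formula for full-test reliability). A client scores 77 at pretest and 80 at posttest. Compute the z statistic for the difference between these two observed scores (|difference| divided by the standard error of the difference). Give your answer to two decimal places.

Spearman-Brown: r = 2(0.567) / (1 + 0.567) = 1.1340 / 1.5670 ≈ 0.7237
SEM = 15.2000 · √(1 − 0.7237) = 15.2000 · √0.2763 ≈ 15.2000 · 0.5257 ≈ 7.9901
SE_diff = √2 · SEM ≈ 11.2997
z = |77 − 80| / 11.2997 = 3 / 11.2997 ≈ 0.2655

0.27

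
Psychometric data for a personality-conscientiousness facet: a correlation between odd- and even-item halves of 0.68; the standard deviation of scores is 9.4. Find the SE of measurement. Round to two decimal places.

Full-length reliability (Spearman-Brown) = 2(0.68)/(1+0.68) ≈ 0.810
SEM = 9.400 * √(1 − 0.810) = 9.400 * √0.190 ≈ 9.400 * 0.436 ≈ 4.102

4.10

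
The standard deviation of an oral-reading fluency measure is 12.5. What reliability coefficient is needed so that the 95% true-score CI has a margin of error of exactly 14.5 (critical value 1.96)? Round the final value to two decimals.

Required SEM = 14.5 / 1.96 ≃ 7.39796
Required reliability = 1 − (SEM/SD)² = 1 − 0.35027 ≃ 0.64973

0.65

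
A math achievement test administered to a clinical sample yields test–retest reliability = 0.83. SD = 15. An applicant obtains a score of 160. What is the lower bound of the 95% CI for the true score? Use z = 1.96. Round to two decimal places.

SEM = 15.0000 × √(1 − 0.8300) = 15.0000 × √0.1700 ≈ 15.0000 × 0.4123 ≈ 6.1847
Margin = 1.96 × 6.1847 ≈ 12.1219
Lower bound: 160 − 12.1219 = 147.8781

147.88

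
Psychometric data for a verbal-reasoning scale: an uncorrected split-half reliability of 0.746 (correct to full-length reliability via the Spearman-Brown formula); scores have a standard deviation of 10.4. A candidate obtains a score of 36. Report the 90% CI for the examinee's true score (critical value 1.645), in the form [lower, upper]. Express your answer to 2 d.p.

Full-length reliability (Spearman-Brown) = 2(0.746)/(1+0.746) ≈ 0.85452
SEM = 10.40000·√(1 − 0.85452) ≈ 3.96669
1.645 · SEM ≈ 6.52520
90% CI: 36 ± 6.52520 = [29.47480, 42.52520]

[29.47, 42.53]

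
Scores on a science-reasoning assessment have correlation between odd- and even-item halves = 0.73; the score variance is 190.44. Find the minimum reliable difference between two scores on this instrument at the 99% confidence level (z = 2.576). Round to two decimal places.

19.86

SD = √190.44 ≃ 13.8000
Full-length reliability (Spearman-Brown) = 2(0.73)/(1+0.73) ≃ 0.8439
SEM = 13.8000×√(1 − 0.8439) ≃ 5.4518
Standard error of the difference = 5.4518·√2 ≃ 7.7100
Smallest detectable difference = 2.576×7.7100 ≃ 19.8609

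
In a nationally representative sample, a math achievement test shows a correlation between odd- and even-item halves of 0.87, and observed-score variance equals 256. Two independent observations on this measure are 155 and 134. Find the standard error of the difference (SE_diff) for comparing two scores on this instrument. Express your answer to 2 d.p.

5.97

SD = √256 ≈ 16.0000
Spearman-Brown: r = 2(0.87) / (1 + 0.87) = 1.7400 / 1.8700 ≈ 0.9305
SEM = 16.0000*√(1 − 0.9305) ≈ 4.2186
SE_diff = √2 * SEM ≈ 5.9660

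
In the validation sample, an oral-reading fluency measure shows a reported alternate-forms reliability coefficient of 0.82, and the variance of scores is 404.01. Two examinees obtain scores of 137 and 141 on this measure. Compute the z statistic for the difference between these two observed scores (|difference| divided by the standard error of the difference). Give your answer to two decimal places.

0.33

σ = 404.01^(1/2) = 20.1000
The standard error of measurement is 20.1000*√(1 − 0.8200) ≃ 20.1000*0.4243 ≃ 8.5277.
SE_diff = √2 * SEM ≃ 12.0600
z = 4 / 12.0600 ≃ 0.3317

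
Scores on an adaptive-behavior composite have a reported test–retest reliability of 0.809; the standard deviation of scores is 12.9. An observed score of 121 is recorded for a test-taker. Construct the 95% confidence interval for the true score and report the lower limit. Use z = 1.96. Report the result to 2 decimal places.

SEM = 12.900 * √(1 − 0.809) = 12.900 * √0.191 ≈ 12.900 * 0.437 ≈ 5.638
1.96 * SEM ≈ 11.050
Lower limit = 121 − 11.050 ≈ 109.950

109.95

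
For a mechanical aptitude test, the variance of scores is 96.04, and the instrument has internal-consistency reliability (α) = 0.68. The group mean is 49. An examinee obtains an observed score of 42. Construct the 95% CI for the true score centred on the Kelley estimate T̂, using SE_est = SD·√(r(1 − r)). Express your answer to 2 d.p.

σ = 96.04^(1/2) = 9.8000
T̂ = 0.6800(42) + 0.3200(49) ≃ 44.2400
SE_est = SD × √(r(1 − r)) = 9.8000 × √0.2176 ≃ 9.8000 × 0.4665 ≃ 4.5715
CI = 44.2400 ± 1.96 × 4.5715 → [35.2799, 53.2001]

[35.28, 53.20]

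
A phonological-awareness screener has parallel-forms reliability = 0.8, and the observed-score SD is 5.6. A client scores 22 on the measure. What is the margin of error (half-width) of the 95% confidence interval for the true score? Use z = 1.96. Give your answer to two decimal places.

4.91

The standard error of measurement is 5.600·√(1 − 0.800) ≈ 5.600·0.447 ≈ 2.504.
Half-width = 1.96·2.504 ≈ 4.909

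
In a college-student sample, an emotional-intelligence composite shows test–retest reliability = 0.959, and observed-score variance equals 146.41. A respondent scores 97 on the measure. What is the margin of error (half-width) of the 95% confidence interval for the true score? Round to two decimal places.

4.80

σ = 146.41^(1/2) = 12.1000
SEM = 12.1000 · √(1 − 0.9590) = 12.1000 · √0.0410 ≈ 12.1000 · 0.2025 ≈ 2.4501
Margin = 1.96 · 2.4501 ≈ 4.8021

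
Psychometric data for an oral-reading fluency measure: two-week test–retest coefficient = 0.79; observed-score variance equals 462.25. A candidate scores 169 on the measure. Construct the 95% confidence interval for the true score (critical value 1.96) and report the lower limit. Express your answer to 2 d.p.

SD = √462.25 = 21.50000
The standard error of measurement is 21.50000×√(1 − 0.79000) ≈ 21.50000×0.45826 ≈ 9.85254.
1.96 × SEM ≈ 19.31097
Lower limit = 169 − 19.31097 ≈ 149.68903

149.69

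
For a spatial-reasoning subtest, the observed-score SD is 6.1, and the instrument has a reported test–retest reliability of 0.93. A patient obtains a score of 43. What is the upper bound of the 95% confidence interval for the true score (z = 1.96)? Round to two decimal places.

The standard error of measurement is 6.100×√(1 − 0.930) ≈ 6.100×0.265 ≈ 1.614.
Half-width = 1.96×1.614 ≈ 3.163
Upper bound: 43 + 3.163 = 46.163

46.16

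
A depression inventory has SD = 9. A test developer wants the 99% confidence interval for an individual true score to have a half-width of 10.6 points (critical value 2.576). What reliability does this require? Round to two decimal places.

Required SEM = 10.6 / 2.576 ≈ 4.1149
Required reliability = 1 − (SEM/SD)² = 1 − 0.2090 ≈ 0.7910

0.79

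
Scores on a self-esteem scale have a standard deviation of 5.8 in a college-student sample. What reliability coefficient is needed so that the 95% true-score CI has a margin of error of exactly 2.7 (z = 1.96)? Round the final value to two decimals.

Required SEM = 2.7 / 1.96 ≈ 1.378
r = 1 − (SEM / SD)² = 1 − (1.378 / 5.8)² ≈ 1 − 0.056 ≈ 0.944

0.94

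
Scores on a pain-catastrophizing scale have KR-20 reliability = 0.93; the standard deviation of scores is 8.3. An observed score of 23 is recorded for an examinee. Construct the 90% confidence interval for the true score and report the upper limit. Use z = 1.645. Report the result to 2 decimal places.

The standard error of measurement is 8.30000*√(1 − 0.93000) ≈ 8.30000*0.26458 ≈ 2.19597.
Half-width = 1.645*2.19597 ≈ 3.61238
Upper bound: 23 + 3.61238 = 26.61238

26.61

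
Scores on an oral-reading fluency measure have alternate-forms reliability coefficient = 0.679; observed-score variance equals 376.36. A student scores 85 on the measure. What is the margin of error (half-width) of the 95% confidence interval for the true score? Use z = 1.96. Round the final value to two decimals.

21.54

SD = √376.36 ≈ 19.4000
SEM = 19.4000 · √(1 − 0.6790) = 19.4000 · √0.3210 ≈ 19.4000 · 0.5666 ≈ 10.9914
1.96 · SEM ≈ 21.5432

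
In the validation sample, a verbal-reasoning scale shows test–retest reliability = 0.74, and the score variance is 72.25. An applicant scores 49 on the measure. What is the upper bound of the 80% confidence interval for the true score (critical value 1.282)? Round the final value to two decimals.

σ = 72.25^(1/2) = 8.50000
SEM = 8.50000×√(1 − 0.74000) ≃ 4.33417
Half-width = 1.282×4.33417 ≃ 5.55640
Upper limit = 49 + 5.55640 ≃ 54.55640

54.56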